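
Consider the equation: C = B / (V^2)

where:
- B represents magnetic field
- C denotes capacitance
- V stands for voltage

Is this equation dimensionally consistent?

No

B (magnetic field) has dimensions [I^-1 M T^-2].
C (capacitance) has dimensions [I^2 L^-2 M^-1 T^4].
V (voltage) has dimensions [I^-1 L^2 M T^-3].

Left side: [I^2 L^-2 M^-1 T^4]
Right side: [I L^-4 M^-1 T^4]

The two sides have different dimensions, so the equation is NOT dimensionally consistent.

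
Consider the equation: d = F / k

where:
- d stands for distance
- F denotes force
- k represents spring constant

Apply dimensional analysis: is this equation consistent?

Yes

d (distance) has dimensions [L].
F (force) has dimensions [L M T^-2].
k (spring constant) has dimensions [M T^-2].

Left side: [L]
Right side: [L]

Both sides have the same dimensions, so the equation is dimensionally consistent.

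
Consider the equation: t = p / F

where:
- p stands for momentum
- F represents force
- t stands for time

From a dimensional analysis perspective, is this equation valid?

Yes

p (momentum) has dimensions [L M T^-1].
F (force) has dimensions [L M T^-2].
t (time) has dimensions [T].

Left side: [T]
Right side: [T]

Both sides have the same dimensions, so the equation is dimensionally consistent.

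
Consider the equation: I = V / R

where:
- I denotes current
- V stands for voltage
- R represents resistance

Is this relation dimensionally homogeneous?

Yes

I (current) has dimensions [I].
V (voltage) has dimensions [I^-1 L^2 M T^-3].
R (resistance) has dimensions [I^-2 L^2 M T^-3].

Left side: [I]
Right side: [I]

Both sides have the same dimensions, so the equation is dimensionally consistent.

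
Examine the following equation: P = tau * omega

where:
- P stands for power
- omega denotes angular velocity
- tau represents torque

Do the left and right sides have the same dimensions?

Yes

P (power) has dimensions [L^2 M T^-3].
omega (angular velocity) has dimensions [T^-1].
tau (torque) has dimensions [L^2 M T^-2].

Left side: [L^2 M T^-3]
Right side: [L^2 M T^-3]

Both sides have the same dimensions, so the equation is dimensionally consistent.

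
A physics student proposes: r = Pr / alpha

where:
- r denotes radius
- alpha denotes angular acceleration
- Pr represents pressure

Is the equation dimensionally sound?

No

r (radius) has dimensions [L].
alpha (angular acceleration) has dimensions [T^-2].
Pr (pressure) has dimensions [L^-1 M T^-2].

Left side: [L]
Right side: [L^-1 M]

The two sides have different dimensions, so the equation is NOT dimensionally consistent.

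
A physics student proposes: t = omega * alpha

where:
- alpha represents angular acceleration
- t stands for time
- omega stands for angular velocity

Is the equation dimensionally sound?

No

alpha (angular acceleration) has dimensions [T^-2].
t (time) has dimensions [T].
omega (angular velocity) has dimensions [T^-1].

Left side: [T]
Right side: [T^-3]

The two sides have different dimensions, so the equation is NOT dimensionally consistent.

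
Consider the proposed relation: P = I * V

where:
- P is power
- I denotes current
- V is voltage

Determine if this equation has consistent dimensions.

Yes

P (power) has dimensions [L^2 M T^-3].
I (current) has dimensions [I].
V (voltage) has dimensions [I^-1 L^2 M T^-3].

Left side: [L^2 M T^-3]
Right side: [L^2 M T^-3]

Both sides have the same dimensions, so the equation is dimensionally consistent.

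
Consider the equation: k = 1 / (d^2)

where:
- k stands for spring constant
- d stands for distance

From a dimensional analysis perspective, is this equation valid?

No

k (spring constant) has dimensions [M T^-2].
d (distance) has dimensions [L].

Left side: [M T^-2]
Right side: [L^-2]

The two sides have different dimensions, so the equation is NOT dimensionally consistent.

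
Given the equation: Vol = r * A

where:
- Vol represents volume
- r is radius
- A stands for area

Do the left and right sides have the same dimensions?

Yes

Vol (volume) has dimensions [L^3].
r (radius) has dimensions [L].
A (area) has dimensions [L^2].

Left side: [L^3]
Right side: [L^3]

Both sides have the same dimensions, so the equation is dimensionally consistent.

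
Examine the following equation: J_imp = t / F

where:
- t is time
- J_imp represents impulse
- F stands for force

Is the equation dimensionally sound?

No

t (time) has dimensions [T].
J_imp (impulse) has dimensions [L M T^-1].
F (force) has dimensions [L M T^-2].

Left side: [L M T^-1]
Right side: [L^-1 M^-1 T^3]

The two sides have different dimensions, so the equation is NOT dimensionally consistent.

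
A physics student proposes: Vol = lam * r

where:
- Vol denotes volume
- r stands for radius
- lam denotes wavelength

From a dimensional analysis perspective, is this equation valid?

No

Vol (volume) has dimensions [L^3].
r (radius) has dimensions [L].
lam (wavelength) has dimensions [L].

Left side: [L^3]
Right side: [L^2]

The two sides have different dimensions, so the equation is NOT dimensionally consistent.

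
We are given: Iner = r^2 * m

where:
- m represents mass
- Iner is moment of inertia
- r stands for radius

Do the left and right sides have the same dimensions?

Yes

m (mass) has dimensions [M].
Iner (moment of inertia) has dimensions [L^2 M].
r (radius) has dimensions [L].

Left side: [L^2 M]
Right side: [L^2 M]

Both sides have the same dimensions, so the equation is dimensionally consistent.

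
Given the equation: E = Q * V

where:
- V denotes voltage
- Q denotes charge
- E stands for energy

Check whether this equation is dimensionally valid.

Yes

V (voltage) has dimensions [I^-1 L^2 M T^-3].
Q (charge) has dimensions [I T].
E (energy) has dimensions [L^2 M T^-2].

Left side: [L^2 M T^-2]
Right side: [L^2 M T^-2]

Both sides have the same dimensions, so the equation is dimensionally consistent.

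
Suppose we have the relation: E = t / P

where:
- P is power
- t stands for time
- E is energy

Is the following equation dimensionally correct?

No

P (power) has dimensions [L^2 M T^-3].
t (time) has dimensions [T].
E (energy) has dimensions [L^2 M T^-2].

Left side: [L^2 M T^-2]
Right side: [L^-2 M^-1 T^4]

The two sides have different dimensions, so the equation is NOT dimensionally consistent.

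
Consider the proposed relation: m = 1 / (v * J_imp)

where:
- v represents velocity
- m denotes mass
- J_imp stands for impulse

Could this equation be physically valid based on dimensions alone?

No

v (velocity) has dimensions [L T^-1].
m (mass) has dimensions [M].
J_imp (impulse) has dimensions [L M T^-1].

Left side: [M]
Right side: [L^-2 M^-1 T^2]

The two sides have different dimensions, so the equation is NOT dimensionally consistent.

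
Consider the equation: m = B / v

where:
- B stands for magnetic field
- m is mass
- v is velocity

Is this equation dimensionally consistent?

No

B (magnetic field) has dimensions [I^-1 M T^-2].
m (mass) has dimensions [M].
v (velocity) has dimensions [L T^-1].

Left side: [M]
Right side: [I^-1 L^-1 M T^-1]

The two sides have different dimensions, so the equation is NOT dimensionally consistent.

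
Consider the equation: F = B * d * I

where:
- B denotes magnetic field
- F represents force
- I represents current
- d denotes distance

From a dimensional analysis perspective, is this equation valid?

Yes

B (magnetic field) has dimensions [I^-1 M T^-2].
F (force) has dimensions [L M T^-2].
I (current) has dimensions [I].
d (distance) has dimensions [L].

Left side: [L M T^-2]
Right side: [L M T^-2]

Both sides have the same dimensions, so the equation is dimensionally consistent.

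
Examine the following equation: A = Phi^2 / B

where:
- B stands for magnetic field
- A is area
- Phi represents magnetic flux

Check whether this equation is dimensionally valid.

No

B (magnetic field) has dimensions [I^-1 M T^-2].
A (area) has dimensions [L^2].
Phi (magnetic flux) has dimensions [I^-1 L^2 M T^-2].

Left side: [L^2]
Right side: [I^-1 L^4 M T^-2]

The two sides have different dimensions, so the equation is NOT dimensionally consistent.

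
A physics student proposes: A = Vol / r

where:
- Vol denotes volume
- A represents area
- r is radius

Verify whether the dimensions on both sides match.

Yes

Vol (volume) has dimensions [L^3].
A (area) has dimensions [L^2].
r (radius) has dimensions [L].

Left side: [L^2]
Right side: [L^2]

Both sides have the same dimensions, so the equation is dimensionally consistent.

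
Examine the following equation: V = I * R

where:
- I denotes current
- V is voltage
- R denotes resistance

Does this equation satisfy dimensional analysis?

Yes

I (current) has dimensions [I].
V (voltage) has dimensions [I^-1 L^2 M T^-3].
R (resistance) has dimensions [I^-2 L^2 M T^-3].

Left side: [I^-1 L^2 M T^-3]
Right side: [I^-1 L^2 M T^-3]

Both sides have the same dimensions, so the equation is dimensionally consistent.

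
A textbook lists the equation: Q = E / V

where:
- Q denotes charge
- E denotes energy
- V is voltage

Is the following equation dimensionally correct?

Yes

Q (charge) has dimensions [I T].
E (energy) has dimensions [L^2 M T^-2].
V (voltage) has dimensions [I^-1 L^2 M T^-3].

Left side: [I T]
Right side: [I T]

Both sides have the same dimensions, so the equation is dimensionally consistent.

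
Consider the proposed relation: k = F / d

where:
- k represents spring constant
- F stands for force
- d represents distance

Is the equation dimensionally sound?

Yes

k (spring constant) has dimensions [M T^-2].
F (force) has dimensions [L M T^-2].
d (distance) has dimensions [L].

Left side: [M T^-2]
Right side: [M T^-2]

Both sides have the same dimensions, so the equation is dimensionally consistent.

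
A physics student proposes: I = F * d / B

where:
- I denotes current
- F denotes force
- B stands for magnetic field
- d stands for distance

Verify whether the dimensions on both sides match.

No

I (current) has dimensions [I].
F (force) has dimensions [L M T^-2].
B (magnetic field) has dimensions [I^-1 M T^-2].
d (distance) has dimensions [L].

Left side: [I]
Right side: [I L^2]

The two sides have different dimensions, so the equation is NOT dimensionally consistent.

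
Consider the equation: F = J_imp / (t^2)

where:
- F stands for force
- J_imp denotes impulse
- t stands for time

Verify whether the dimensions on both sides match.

No

F (force) has dimensions [L M T^-2].
J_imp (impulse) has dimensions [L M T^-1].
t (time) has dimensions [T].

Left side: [L M T^-2]
Right side: [L M T^-3]

The two sides have different dimensions, so the equation is NOT dimensionally consistent.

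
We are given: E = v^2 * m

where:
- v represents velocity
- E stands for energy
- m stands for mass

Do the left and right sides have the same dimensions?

Yes

v (velocity) has dimensions [L T^-1].
E (energy) has dimensions [L^2 M T^-2].
m (mass) has dimensions [M].

Left side: [L^2 M T^-2]
Right side: [L^2 M T^-2]

Both sides have the same dimensions, so the equation is dimensionally consistent.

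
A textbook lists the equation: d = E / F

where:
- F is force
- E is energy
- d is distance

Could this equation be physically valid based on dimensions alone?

Yes

F (force) has dimensions [L M T^-2].
E (energy) has dimensions [L^2 M T^-2].
d (distance) has dimensions [L].

Left side: [L]
Right side: [L]

Both sides have the same dimensions, so the equation is dimensionally consistent.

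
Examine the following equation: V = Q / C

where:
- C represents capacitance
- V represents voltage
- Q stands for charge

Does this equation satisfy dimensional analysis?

Yes

C (capacitance) has dimensions [I^2 L^-2 M^-1 T^4].
V (voltage) has dimensions [I^-1 L^2 M T^-3].
Q (charge) has dimensions [I T].

Left side: [I^-1 L^2 M T^-3]
Right side: [I^-1 L^2 M T^-3]

Both sides have the same dimensions, so the equation is dimensionally consistent.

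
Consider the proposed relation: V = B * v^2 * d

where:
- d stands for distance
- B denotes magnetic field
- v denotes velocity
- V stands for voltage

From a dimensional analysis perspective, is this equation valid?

No

d (distance) has dimensions [L].
B (magnetic field) has dimensions [I^-1 M T^-2].
v (velocity) has dimensions [L T^-1].
V (voltage) has dimensions [I^-1 L^2 M T^-3].

Left side: [I^-1 L^2 M T^-3]
Right side: [I^-1 L^3 M T^-4]

The two sides have different dimensions, so the equation is NOT dimensionally consistent.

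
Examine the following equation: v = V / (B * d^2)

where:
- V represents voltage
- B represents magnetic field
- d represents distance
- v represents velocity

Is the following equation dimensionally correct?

No

V (voltage) has dimensions [I^-1 L^2 M T^-3].
B (magnetic field) has dimensions [I^-1 M T^-2].
d (distance) has dimensions [L].
v (velocity) has dimensions [L T^-1].

Left side: [L T^-1]
Right side: [T^-1]

The two sides have different dimensions, so the equation is NOT dimensionally consistent.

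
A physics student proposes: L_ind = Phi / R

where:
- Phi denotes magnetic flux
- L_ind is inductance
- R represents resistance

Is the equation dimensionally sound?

No

Phi (magnetic flux) has dimensions [I^-1 L^2 M T^-2].
L_ind (inductance) has dimensions [I^-2 L^2 M T^-2].
R (resistance) has dimensions [I^-2 L^2 M T^-3].

Left side: [I^-2 L^2 M T^-2]
Right side: [I T]

The two sides have different dimensions, so the equation is NOT dimensionally consistent.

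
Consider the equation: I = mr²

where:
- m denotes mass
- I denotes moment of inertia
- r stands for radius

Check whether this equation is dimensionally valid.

Yes

m (mass) has dimensions [M].
I (moment of inertia) has dimensions [L^2 M].
r (radius) has dimensions [L].

Left side: [L^2 M]
Right side: [L^2 M]

Both sides have the same dimensions, so the equation is dimensionally consistent.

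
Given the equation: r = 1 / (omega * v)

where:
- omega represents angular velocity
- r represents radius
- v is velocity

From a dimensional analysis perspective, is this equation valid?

No

omega (angular velocity) has dimensions [T^-1].
r (radius) has dimensions [L].
v (velocity) has dimensions [L T^-1].

Left side: [L]
Right side: [L^-1 T^2]

The two sides have different dimensions, so the equation is NOT dimensionally consistent.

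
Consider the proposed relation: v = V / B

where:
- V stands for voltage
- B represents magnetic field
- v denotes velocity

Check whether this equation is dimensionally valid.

No

V (voltage) has dimensions [I^-1 L^2 M T^-3].
B (magnetic field) has dimensions [I^-1 M T^-2].
v (velocity) has dimensions [L T^-1].

Left side: [L T^-1]
Right side: [L^2 T^-1]

The two sides have different dimensions, so the equation is NOT dimensionally consistent.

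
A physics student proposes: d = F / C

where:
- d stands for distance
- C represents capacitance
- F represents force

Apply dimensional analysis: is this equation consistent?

No

d (distance) has dimensions [L].
C (capacitance) has dimensions [I^2 L^-2 M^-1 T^4].
F (force) has dimensions [L M T^-2].

Left side: [L]
Right side: [I^-2 L^3 M^2 T^-6]

The two sides have different dimensions, so the equation is NOT dimensionally consistent.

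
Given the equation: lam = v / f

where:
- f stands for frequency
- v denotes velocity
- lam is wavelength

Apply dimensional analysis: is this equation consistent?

Yes

f (frequency) has dimensions [T^-1].
v (velocity) has dimensions [L T^-1].
lam (wavelength) has dimensions [L].

Left side: [L]
Right side: [L]

Both sides have the same dimensions, so the equation is dimensionally consistent.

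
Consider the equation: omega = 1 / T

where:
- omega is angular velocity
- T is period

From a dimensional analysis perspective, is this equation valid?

Yes

omega (angular velocity) has dimensions [T^-1].
T (period) has dimensions [T].

Left side: [T^-1]
Right side: [T^-1]

Both sides have the same dimensions, so the equation is dimensionally consistent.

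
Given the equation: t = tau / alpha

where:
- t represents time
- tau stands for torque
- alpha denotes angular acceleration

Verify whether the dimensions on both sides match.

No

t (time) has dimensions [T].
tau (torque) has dimensions [L^2 M T^-2].
alpha (angular acceleration) has dimensions [T^-2].

Left side: [T]
Right side: [L^2 M]

The two sides have different dimensions, so the equation is NOT dimensionally consistent.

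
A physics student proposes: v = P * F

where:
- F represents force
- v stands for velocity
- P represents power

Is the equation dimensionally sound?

No

F (force) has dimensions [L M T^-2].
v (velocity) has dimensions [L T^-1].
P (power) has dimensions [L^2 M T^-3].

Left side: [L T^-1]
Right side: [L^3 M^2 T^-5]

The two sides have different dimensions, so the equation is NOT dimensionally consistent.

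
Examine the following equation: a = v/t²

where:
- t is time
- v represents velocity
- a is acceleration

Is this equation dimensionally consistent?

No

t (time) has dimensions [T].
v (velocity) has dimensions [L T^-1].
a (acceleration) has dimensions [L T^-2].

Left side: [L T^-2]
Right side: [L T^-3]

The two sides have different dimensions, so the equation is NOT dimensionally consistent.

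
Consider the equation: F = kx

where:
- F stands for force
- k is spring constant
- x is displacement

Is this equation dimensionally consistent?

Yes

F (force) has dimensions [L M T^-2].
k (spring constant) has dimensions [M T^-2].
x (displacement) has dimensions [L].

Left side: [L M T^-2]
Right side: [L M T^-2]

Both sides have the same dimensions, so the equation is dimensionally consistent.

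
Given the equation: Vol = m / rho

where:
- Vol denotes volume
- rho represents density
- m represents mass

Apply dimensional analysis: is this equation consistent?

Yes

Vol (volume) has dimensions [L^3].
rho (density) has dimensions [L^-3 M].
m (mass) has dimensions [M].

Left side: [L^3]
Right side: [L^3]

Both sides have the same dimensions, so the equation is dimensionally consistent.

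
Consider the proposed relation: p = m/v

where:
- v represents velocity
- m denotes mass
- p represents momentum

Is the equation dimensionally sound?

No

v (velocity) has dimensions [L T^-1].
m (mass) has dimensions [M].
p (momentum) has dimensions [L M T^-1].

Left side: [L M T^-1]
Right side: [L^-1 M T]

The two sides have different dimensions, so the equation is NOT dimensionally consistent.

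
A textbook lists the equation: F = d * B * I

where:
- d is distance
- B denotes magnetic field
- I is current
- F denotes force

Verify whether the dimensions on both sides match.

Yes

d (distance) has dimensions [L].
B (magnetic field) has dimensions [I^-1 M T^-2].
I (current) has dimensions [I].
F (force) has dimensions [L M T^-2].

Left side: [L M T^-2]
Right side: [L M T^-2]

Both sides have the same dimensions, so the equation is dimensionally consistent.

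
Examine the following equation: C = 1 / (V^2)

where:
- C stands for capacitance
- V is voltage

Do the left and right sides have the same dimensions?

No

C (capacitance) has dimensions [I^2 L^-2 M^-1 T^4].
V (voltage) has dimensions [I^-1 L^2 M T^-3].

Left side: [I^2 L^-2 M^-1 T^4]
Right side: [I^2 L^-4 M^-2 T^6]

The two sides have different dimensions, so the equation is NOT dimensionally consistent.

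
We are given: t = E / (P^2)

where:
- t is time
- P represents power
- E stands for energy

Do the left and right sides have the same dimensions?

No

t (time) has dimensions [T].
P (power) has dimensions [L^2 M T^-3].
E (energy) has dimensions [L^2 M T^-2].

Left side: [T]
Right side: [L^-2 M^-1 T^4]

The two sides have different dimensions, so the equation is NOT dimensionally consistent.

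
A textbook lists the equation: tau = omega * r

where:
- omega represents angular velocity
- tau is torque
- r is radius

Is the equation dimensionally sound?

No

omega (angular velocity) has dimensions [T^-1].
tau (torque) has dimensions [L^2 M T^-2].
r (radius) has dimensions [L].

Left side: [L^2 M T^-2]
Right side: [L T^-1]

The two sides have different dimensions, so the equation is NOT dimensionally consistent.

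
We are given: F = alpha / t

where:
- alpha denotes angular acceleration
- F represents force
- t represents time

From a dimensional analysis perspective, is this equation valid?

No

alpha (angular acceleration) has dimensions [T^-2].
F (force) has dimensions [L M T^-2].
t (time) has dimensions [T].

Left side: [L M T^-2]
Right side: [T^-3]

The two sides have different dimensions, so the equation is NOT dimensionally consistent.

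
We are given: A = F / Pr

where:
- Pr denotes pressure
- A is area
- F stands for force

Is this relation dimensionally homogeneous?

Yes

Pr (pressure) has dimensions [L^-1 M T^-2].
A (area) has dimensions [L^2].
F (force) has dimensions [L M T^-2].

Left side: [L^2]
Right side: [L^2]

Both sides have the same dimensions, so the equation is dimensionally consistent.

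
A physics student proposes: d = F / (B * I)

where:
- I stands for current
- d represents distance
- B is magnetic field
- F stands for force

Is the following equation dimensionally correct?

Yes

I (current) has dimensions [I].
d (distance) has dimensions [L].
B (magnetic field) has dimensions [I^-1 M T^-2].
F (force) has dimensions [L M T^-2].

Left side: [L]
Right side: [L]

Both sides have the same dimensions, so the equation is dimensionally consistent.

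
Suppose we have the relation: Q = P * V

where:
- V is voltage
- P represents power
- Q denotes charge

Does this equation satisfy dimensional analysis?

No

V (voltage) has dimensions [I^-1 L^2 M T^-3].
P (power) has dimensions [L^2 M T^-3].
Q (charge) has dimensions [I T].

Left side: [I T]
Right side: [I^-1 L^4 M^2 T^-6]

The two sides have different dimensions, so the equation is NOT dimensionally consistent.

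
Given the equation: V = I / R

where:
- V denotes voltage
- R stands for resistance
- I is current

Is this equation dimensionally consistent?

No

V (voltage) has dimensions [I^-1 L^2 M T^-3].
R (resistance) has dimensions [I^-2 L^2 M T^-3].
I (current) has dimensions [I].

Left side: [I^-1 L^2 M T^-3]
Right side: [I^3 L^-2 M^-1 T^3]

The two sides have different dimensions, so the equation is NOT dimensionally consistent.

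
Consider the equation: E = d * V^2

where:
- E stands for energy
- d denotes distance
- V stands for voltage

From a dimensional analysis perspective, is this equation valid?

No

E (energy) has dimensions [L^2 M T^-2].
d (distance) has dimensions [L].
V (voltage) has dimensions [I^-1 L^2 M T^-3].

Left side: [L^2 M T^-2]
Right side: [I^-2 L^5 M^2 T^-6]

The two sides have different dimensions, so the equation is NOT dimensionally consistent.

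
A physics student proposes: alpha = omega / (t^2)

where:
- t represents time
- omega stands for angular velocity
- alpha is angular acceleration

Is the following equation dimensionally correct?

No

t (time) has dimensions [T].
omega (angular velocity) has dimensions [T^-1].
alpha (angular acceleration) has dimensions [T^-2].

Left side: [T^-2]
Right side: [T^-3]

The two sides have different dimensions, so the equation is NOT dimensionally consistent.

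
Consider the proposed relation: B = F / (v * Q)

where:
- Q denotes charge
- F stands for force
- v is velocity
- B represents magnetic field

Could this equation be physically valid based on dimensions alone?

Yes

Q (charge) has dimensions [I T].
F (force) has dimensions [L M T^-2].
v (velocity) has dimensions [L T^-1].
B (magnetic field) has dimensions [I^-1 M T^-2].

Left side: [I^-1 M T^-2]
Right side: [I^-1 M T^-2]

Both sides have the same dimensions, so the equation is dimensionally consistent.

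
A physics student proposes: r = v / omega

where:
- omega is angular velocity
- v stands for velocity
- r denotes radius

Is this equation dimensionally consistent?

Yes

omega (angular velocity) has dimensions [T^-1].
v (velocity) has dimensions [L T^-1].
r (radius) has dimensions [L].

Left side: [L]
Right side: [L]

Both sides have the same dimensions, so the equation is dimensionally consistent.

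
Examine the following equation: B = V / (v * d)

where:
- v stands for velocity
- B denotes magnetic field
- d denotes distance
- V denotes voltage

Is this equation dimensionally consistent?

Yes

v (velocity) has dimensions [L T^-1].
B (magnetic field) has dimensions [I^-1 M T^-2].
d (distance) has dimensions [L].
V (voltage) has dimensions [I^-1 L^2 M T^-3].

Left side: [I^-1 M T^-2]
Right side: [I^-1 M T^-2]

Both sides have the same dimensions, so the equation is dimensionally consistent.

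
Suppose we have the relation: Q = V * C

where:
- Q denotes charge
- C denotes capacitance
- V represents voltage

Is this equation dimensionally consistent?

Yes

Q (charge) has dimensions [I T].
C (capacitance) has dimensions [I^2 L^-2 M^-1 T^4].
V (voltage) has dimensions [I^-1 L^2 M T^-3].

Left side: [I T]
Right side: [I T]

Both sides have the same dimensions, so the equation is dimensionally consistent.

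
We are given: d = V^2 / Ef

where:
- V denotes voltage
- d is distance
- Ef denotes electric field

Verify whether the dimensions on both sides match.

No

V (voltage) has dimensions [I^-1 L^2 M T^-3].
d (distance) has dimensions [L].
Ef (electric field) has dimensions [I^-1 L M T^-3].

Left side: [L]
Right side: [I^-1 L^3 M T^-3]

The two sides have different dimensions, so the equation is NOT dimensionally consistent.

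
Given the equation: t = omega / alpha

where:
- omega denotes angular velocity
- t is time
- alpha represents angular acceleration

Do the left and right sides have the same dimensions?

Yes

omega (angular velocity) has dimensions [T^-1].
t (time) has dimensions [T].
alpha (angular acceleration) has dimensions [T^-2].

Left side: [T]
Right side: [T]

Both sides have the same dimensions, so the equation is dimensionally consistent.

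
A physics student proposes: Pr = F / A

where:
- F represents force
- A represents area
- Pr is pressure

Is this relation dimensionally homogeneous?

Yes

F (force) has dimensions [L M T^-2].
A (area) has dimensions [L^2].
Pr (pressure) has dimensions [L^-1 M T^-2].

Left side: [L^-1 M T^-2]
Right side: [L^-1 M T^-2]

Both sides have the same dimensions, so the equation is dimensionally consistent.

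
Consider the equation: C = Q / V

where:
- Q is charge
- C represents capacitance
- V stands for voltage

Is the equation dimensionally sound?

Yes

Q (charge) has dimensions [I T].
C (capacitance) has dimensions [I^2 L^-2 M^-1 T^4].
V (voltage) has dimensions [I^-1 L^2 M T^-3].

Left side: [I^2 L^-2 M^-1 T^4]
Right side: [I^2 L^-2 M^-1 T^4]

Both sides have the same dimensions, so the equation is dimensionally consistent.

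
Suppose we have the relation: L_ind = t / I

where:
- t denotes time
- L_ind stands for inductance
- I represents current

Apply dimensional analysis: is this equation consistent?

No

t (time) has dimensions [T].
L_ind (inductance) has dimensions [I^-2 L^2 M T^-2].
I (current) has dimensions [I].

Left side: [I^-2 L^2 M T^-2]
Right side: [I^-1 T]

The two sides have different dimensions, so the equation is NOT dimensionally consistent.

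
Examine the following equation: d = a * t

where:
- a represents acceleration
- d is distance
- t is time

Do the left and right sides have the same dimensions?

No

a (acceleration) has dimensions [L T^-2].
d (distance) has dimensions [L].
t (time) has dimensions [T].

Left side: [L]
Right side: [L T^-1]

The two sides have different dimensions, so the equation is NOT dimensionally consistent.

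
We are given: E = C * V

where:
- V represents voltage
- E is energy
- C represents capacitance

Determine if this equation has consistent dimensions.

No

V (voltage) has dimensions [I^-1 L^2 M T^-3].
E (energy) has dimensions [L^2 M T^-2].
C (capacitance) has dimensions [I^2 L^-2 M^-1 T^4].

Left side: [L^2 M T^-2]
Right side: [I T]

The two sides have different dimensions, so the equation is NOT dimensionally consistent.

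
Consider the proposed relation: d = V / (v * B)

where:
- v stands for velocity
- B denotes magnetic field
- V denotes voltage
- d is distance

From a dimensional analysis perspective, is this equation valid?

Yes

v (velocity) has dimensions [L T^-1].
B (magnetic field) has dimensions [I^-1 M T^-2].
V (voltage) has dimensions [I^-1 L^2 M T^-3].
d (distance) has dimensions [L].

Left side: [L]
Right side: [L]

Both sides have the same dimensions, so the equation is dimensionally consistent.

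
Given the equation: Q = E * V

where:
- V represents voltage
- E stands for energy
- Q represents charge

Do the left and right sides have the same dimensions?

No

V (voltage) has dimensions [I^-1 L^2 M T^-3].
E (energy) has dimensions [L^2 M T^-2].
Q (charge) has dimensions [I T].

Left side: [I T]
Right side: [I^-1 L^4 M^2 T^-5]

The two sides have different dimensions, so the equation is NOT dimensionally consistent.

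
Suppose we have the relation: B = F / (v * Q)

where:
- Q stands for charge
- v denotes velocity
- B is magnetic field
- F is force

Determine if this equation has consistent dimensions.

Yes

Q (charge) has dimensions [I T].
v (velocity) has dimensions [L T^-1].
B (magnetic field) has dimensions [I^-1 M T^-2].
F (force) has dimensions [L M T^-2].

Left side: [I^-1 M T^-2]
Right side: [I^-1 M T^-2]

Both sides have the same dimensions, so the equation is dimensionally consistent.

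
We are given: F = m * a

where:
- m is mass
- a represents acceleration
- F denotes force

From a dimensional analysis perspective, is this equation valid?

Yes

m (mass) has dimensions [M].
a (acceleration) has dimensions [L T^-2].
F (force) has dimensions [L M T^-2].

Left side: [L M T^-2]
Right side: [L M T^-2]

Both sides have the same dimensions, so the equation is dimensionally consistent.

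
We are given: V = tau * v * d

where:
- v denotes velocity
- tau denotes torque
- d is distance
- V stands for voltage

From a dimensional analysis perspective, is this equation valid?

No

v (velocity) has dimensions [L T^-1].
tau (torque) has dimensions [L^2 M T^-2].
d (distance) has dimensions [L].
V (voltage) has dimensions [I^-1 L^2 M T^-3].

Left side: [I^-1 L^2 M T^-3]
Right side: [L^4 M T^-3]

The two sides have different dimensions, so the equation is NOT dimensionally consistent.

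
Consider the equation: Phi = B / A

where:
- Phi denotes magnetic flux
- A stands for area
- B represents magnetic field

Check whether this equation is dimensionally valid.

No

Phi (magnetic flux) has dimensions [I^-1 L^2 M T^-2].
A (area) has dimensions [L^2].
B (magnetic field) has dimensions [I^-1 M T^-2].

Left side: [I^-1 L^2 M T^-2]
Right side: [I^-1 L^-2 M T^-2]

The two sides have different dimensions, so the equation is NOT dimensionally consistent.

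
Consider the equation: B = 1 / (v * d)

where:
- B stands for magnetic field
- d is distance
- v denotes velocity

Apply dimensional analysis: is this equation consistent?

No

B (magnetic field) has dimensions [I^-1 M T^-2].
d (distance) has dimensions [L].
v (velocity) has dimensions [L T^-1].

Left side: [I^-1 M T^-2]
Right side: [L^-2 T]

The two sides have different dimensions, so the equation is NOT dimensionally consistent.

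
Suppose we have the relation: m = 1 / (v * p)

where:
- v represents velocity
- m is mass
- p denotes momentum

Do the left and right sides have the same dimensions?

No

v (velocity) has dimensions [L T^-1].
m (mass) has dimensions [M].
p (momentum) has dimensions [L M T^-1].

Left side: [M]
Right side: [L^-2 M^-1 T^2]

The two sides have different dimensions, so the equation is NOT dimensionally consistent.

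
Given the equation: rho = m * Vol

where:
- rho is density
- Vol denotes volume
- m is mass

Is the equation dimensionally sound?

No

rho (density) has dimensions [L^-3 M].
Vol (volume) has dimensions [L^3].
m (mass) has dimensions [M].

Left side: [L^-3 M]
Right side: [L^3 M]

The two sides have different dimensions, so the equation is NOT dimensionally consistent.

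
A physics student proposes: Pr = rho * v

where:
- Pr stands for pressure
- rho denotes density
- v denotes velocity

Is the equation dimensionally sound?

No

Pr (pressure) has dimensions [L^-1 M T^-2].
rho (density) has dimensions [L^-3 M].
v (velocity) has dimensions [L T^-1].

Left side: [L^-1 M T^-2]
Right side: [L^-2 M T^-1]

The two sides have different dimensions, so the equation is NOT dimensionally consistent.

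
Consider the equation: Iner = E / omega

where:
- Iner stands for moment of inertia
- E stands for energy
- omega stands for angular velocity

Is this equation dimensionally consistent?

No

Iner (moment of inertia) has dimensions [L^2 M].
E (energy) has dimensions [L^2 M T^-2].
omega (angular velocity) has dimensions [T^-1].

Left side: [L^2 M]
Right side: [L^2 M T^-1]

The two sides have different dimensions, so the equation is NOT dimensionally consistent.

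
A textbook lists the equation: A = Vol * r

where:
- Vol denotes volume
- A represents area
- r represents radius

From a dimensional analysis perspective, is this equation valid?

No

Vol (volume) has dimensions [L^3].
A (area) has dimensions [L^2].
r (radius) has dimensions [L].

Left side: [L^2]
Right side: [L^4]

The two sides have different dimensions, so the equation is NOT dimensionally consistent.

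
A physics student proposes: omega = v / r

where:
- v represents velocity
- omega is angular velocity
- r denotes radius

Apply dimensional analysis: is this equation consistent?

Yes

v (velocity) has dimensions [L T^-1].
omega (angular velocity) has dimensions [T^-1].
r (radius) has dimensions [L].

Left side: [T^-1]
Right side: [T^-1]

Both sides have the same dimensions, so the equation is dimensionally consistent.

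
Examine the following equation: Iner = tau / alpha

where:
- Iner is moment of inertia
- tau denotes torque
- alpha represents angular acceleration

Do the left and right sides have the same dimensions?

Yes

Iner (moment of inertia) has dimensions [L^2 M].
tau (torque) has dimensions [L^2 M T^-2].
alpha (angular acceleration) has dimensions [T^-2].

Left side: [L^2 M]
Right side: [L^2 M]

Both sides have the same dimensions, so the equation is dimensionally consistent.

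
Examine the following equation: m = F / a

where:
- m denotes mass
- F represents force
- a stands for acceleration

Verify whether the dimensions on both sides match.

Yes

m (mass) has dimensions [M].
F (force) has dimensions [L M T^-2].
a (acceleration) has dimensions [L T^-2].

Left side: [M]
Right side: [M]

Both sides have the same dimensions, so the equation is dimensionally consistent.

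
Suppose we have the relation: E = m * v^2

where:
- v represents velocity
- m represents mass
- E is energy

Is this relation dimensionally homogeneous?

Yes

v (velocity) has dimensions [L T^-1].
m (mass) has dimensions [M].
E (energy) has dimensions [L^2 M T^-2].

Left side: [L^2 M T^-2]
Right side: [L^2 M T^-2]

Both sides have the same dimensions, so the equation is dimensionally consistent.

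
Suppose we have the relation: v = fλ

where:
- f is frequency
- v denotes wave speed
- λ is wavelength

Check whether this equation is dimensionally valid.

Yes

f (frequency) has dimensions [T^-1].
v (wave speed) has dimensions [L T^-1].
λ (wavelength) has dimensions [L].

Left side: [L T^-1]
Right side: [L T^-1]

Both sides have the same dimensions, so the equation is dimensionally consistent.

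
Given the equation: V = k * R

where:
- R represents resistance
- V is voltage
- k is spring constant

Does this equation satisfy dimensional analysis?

No

R (resistance) has dimensions [I^-2 L^2 M T^-3].
V (voltage) has dimensions [I^-1 L^2 M T^-3].
k (spring constant) has dimensions [M T^-2].

Left side: [I^-1 L^2 M T^-3]
Right side: [I^-2 L^2 M^2 T^-5]

The two sides have different dimensions, so the equation is NOT dimensionally consistent.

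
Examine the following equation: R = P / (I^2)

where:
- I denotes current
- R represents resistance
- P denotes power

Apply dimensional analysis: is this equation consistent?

Yes

I (current) has dimensions [I].
R (resistance) has dimensions [I^-2 L^2 M T^-3].
P (power) has dimensions [L^2 M T^-3].

Left side: [I^-2 L^2 M T^-3]
Right side: [I^-2 L^2 M T^-3]

Both sides have the same dimensions, so the equation is dimensionally consistent.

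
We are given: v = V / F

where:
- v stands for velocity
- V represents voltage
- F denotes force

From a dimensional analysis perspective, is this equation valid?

No

v (velocity) has dimensions [L T^-1].
V (voltage) has dimensions [I^-1 L^2 M T^-3].
F (force) has dimensions [L M T^-2].

Left side: [L T^-1]
Right side: [I^-1 L T^-1]

The two sides have different dimensions, so the equation is NOT dimensionally consistent.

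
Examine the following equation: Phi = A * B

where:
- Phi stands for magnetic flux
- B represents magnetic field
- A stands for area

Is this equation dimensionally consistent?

Yes

Phi (magnetic flux) has dimensions [I^-1 L^2 M T^-2].
B (magnetic field) has dimensions [I^-1 M T^-2].
A (area) has dimensions [L^2].

Left side: [I^-1 L^2 M T^-2]
Right side: [I^-1 L^2 M T^-2]

Both sides have the same dimensions, so the equation is dimensionally consistent.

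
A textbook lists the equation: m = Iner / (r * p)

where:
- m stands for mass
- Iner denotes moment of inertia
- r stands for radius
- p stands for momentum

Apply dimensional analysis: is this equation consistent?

No

m (mass) has dimensions [M].
Iner (moment of inertia) has dimensions [L^2 M].
r (radius) has dimensions [L].
p (momentum) has dimensions [L M T^-1].

Left side: [M]
Right side: [T]

The two sides have different dimensions, so the equation is NOT dimensionally consistent.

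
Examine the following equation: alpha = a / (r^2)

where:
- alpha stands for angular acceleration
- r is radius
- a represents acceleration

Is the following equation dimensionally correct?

No

alpha (angular acceleration) has dimensions [T^-2].
r (radius) has dimensions [L].
a (acceleration) has dimensions [L T^-2].

Left side: [T^-2]
Right side: [L^-1 T^-2]

The two sides have different dimensions, so the equation is NOT dimensionally consistent.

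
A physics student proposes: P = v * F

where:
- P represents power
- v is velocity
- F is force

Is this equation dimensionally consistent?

Yes

P (power) has dimensions [L^2 M T^-3].
v (velocity) has dimensions [L T^-1].
F (force) has dimensions [L M T^-2].

Left side: [L^2 M T^-3]
Right side: [L^2 M T^-3]

Both sides have the same dimensions, so the equation is dimensionally consistent.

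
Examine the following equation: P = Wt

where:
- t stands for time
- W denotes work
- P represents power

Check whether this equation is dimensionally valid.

No

t (time) has dimensions [T].
W (work) has dimensions [L^2 M T^-2].
P (power) has dimensions [L^2 M T^-3].

Left side: [L^2 M T^-3]
Right side: [L^2 M T^-1]

The two sides have different dimensions, so the equation is NOT dimensionally consistent.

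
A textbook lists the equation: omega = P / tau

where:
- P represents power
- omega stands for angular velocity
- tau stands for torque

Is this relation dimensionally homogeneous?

Yes

P (power) has dimensions [L^2 M T^-3].
omega (angular velocity) has dimensions [T^-1].
tau (torque) has dimensions [L^2 M T^-2].

Left side: [T^-1]
Right side: [T^-1]

Both sides have the same dimensions, so the equation is dimensionally consistent.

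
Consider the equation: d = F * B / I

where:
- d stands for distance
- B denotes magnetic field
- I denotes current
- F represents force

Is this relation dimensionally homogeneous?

No

d (distance) has dimensions [L].
B (magnetic field) has dimensions [I^-1 M T^-2].
I (current) has dimensions [I].
F (force) has dimensions [L M T^-2].

Left side: [L]
Right side: [I^-2 L M^2 T^-4]

The two sides have different dimensions, so the equation is NOT dimensionally consistent.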